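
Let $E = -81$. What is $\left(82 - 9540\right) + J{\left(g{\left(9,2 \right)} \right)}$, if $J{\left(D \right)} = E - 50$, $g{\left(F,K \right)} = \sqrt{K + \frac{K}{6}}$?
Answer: $-9589$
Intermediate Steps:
$g{\left(F,K \right)} = \frac{\sqrt{42} \sqrt{K}}{6}$ ($g{\left(F,K \right)} = \sqrt{K + K \frac{1}{6}} = \sqrt{K + \frac{K}{6}} = \sqrt{\frac{7 K}{6}} = \frac{\sqrt{42} \sqrt{K}}{6}$)
$J{\left(D \right)} = -131$ ($J{\left(D \right)} = -81 - 50 = -131$)
$\left(82 - 9540\right) + J{\left(g{\left(9,2 \right)} \right)} = \left(82 - 9540\right) - 131 = -9458 - 131 = -9589$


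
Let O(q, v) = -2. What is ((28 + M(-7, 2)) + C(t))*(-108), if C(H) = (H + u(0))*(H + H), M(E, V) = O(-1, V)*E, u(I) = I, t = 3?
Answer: -6480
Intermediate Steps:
M(E, V) = -2*E
C(H) = 2*H**2 (C(H) = (H + 0)*(H + H) = H*(2*H) = 2*H**2)
((28 + M(-7, 2)) + C(t))*(-108) = ((28 - 2*(-7)) + 2*3**2)*(-108) = ((28 + 14) + 2*9)*(-108) = (42 + 18)*(-108) = 60*(-108) = -6480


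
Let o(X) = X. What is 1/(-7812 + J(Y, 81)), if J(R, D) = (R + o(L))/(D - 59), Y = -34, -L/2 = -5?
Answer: -11/85944 ≈ -0.00012799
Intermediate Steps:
L = 10 (L = -2*(-5) = 10)
J(R, D) = (10 + R)/(-59 + D) (J(R, D) = (R + 10)/(D - 59) = (10 + R)/(-59 + D))
1/(-7812 + J(Y, 81)) = 1/(-7812 + (10 - 34)/(-59 + 81)) = 1/(-7812 - 24/22) = 1/(-7812 + (1/22)*(-24)) = 1/(-7812 - 12/11) = 1/(-85944/11) = -11/85944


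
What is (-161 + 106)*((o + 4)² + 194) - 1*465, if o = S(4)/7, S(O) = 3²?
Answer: -620910/49 ≈ -12672.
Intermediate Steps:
S(O) = 9
o = 9/7 ≈ 1.2857
(-161 + 106)*((o + 4)² + 194) - 1*465 = (-161 + 106)*((9/7 + 4)² + 194) - 1*465 = -55*((37/7)² + 194) - 465 = -55*(1369/49 + 194) - 465 = -55*10875/49 - 465 = -598125/49 - 465 = -620910/49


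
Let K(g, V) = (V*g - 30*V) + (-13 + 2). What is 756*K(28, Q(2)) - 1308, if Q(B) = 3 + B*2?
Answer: -20208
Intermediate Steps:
Q(B) = 3 + 2*B
K(g, V) = -11 - 30*V + V*g (K(g, V) = (-30*V + V*g) - 11 = -11 - 30*V + V*g)
756*K(28, Q(2)) - 1308 = 756*(-11 - 30*(3 + 2*2) + (3 + 2*2)*28) - 1308 = 756*(-11 - 30*(3 + 4) + (3 + 4)*28) - 1308 = 756*(-11 - 30*7 + 7*28) - 1308 = 756*(-11 - 210 + 196) - 1308 = 756*(-25) - 1308 = -18900 - 1308 = -20208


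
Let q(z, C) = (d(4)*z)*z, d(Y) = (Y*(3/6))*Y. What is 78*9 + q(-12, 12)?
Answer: 1854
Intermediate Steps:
d(Y) = Y²/2 (d(Y) = (Y*(3*(⅙)))*Y = (Y*(½))*Y = (Y/2)*Y = Y²/2)
q(z, C) = 8*z² (q(z, C) = (((½)*4²)*z)*z = (((½)*16)*z)*z = (8*z)*z = 8*z²)
78*9 + q(-12, 12) = 78*9 + 8*(-12)² = 702 + 8*144 = 702 + 1152 = 1854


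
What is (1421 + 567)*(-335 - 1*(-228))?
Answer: -212716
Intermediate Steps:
(1421 + 567)*(-335 - 1*(-228)) = 1988*(-335 + 228) = 1988*(-107) = -212716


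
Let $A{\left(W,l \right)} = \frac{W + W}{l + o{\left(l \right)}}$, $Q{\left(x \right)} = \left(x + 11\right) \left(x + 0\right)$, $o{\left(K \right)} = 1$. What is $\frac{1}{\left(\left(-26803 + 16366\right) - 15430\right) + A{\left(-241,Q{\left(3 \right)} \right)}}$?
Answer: $- \frac{43}{1112763} \approx -3.8643 \cdot 10^{-5}$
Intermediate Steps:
$Q{\left(x \right)} = x \left(11 + x\right)$ ($Q{\left(x \right)} = \left(11 + x\right) x = x \left(11 + x\right)$)
$A{\left(W,l \right)} = \frac{2 W}{1 + l}$ ($A{\left(W,l \right)} = \frac{W + W}{l + 1} = \frac{2 W}{1 + l}$)
$\frac{1}{\left(\left(-26803 + 16366\right) - 15430\right) + A{\left(-241,Q{\left(3 \right)} \right)}} = \frac{1}{\left(\left(-26803 + 16366\right) - 15430\right) + 2 \left(-241\right) \frac{1}{1 + 3 \left(11 + 3\right)}} = \frac{1}{\left(-10437 - 15430\right) + 2 \left(-241\right) \frac{1}{1 + 3 \cdot 14}} = \frac{1}{-25867 + 2 \left(-241\right) \frac{1}{1 + 42}} = \frac{1}{-25867 + 2 \left(-241\right) \frac{1}{43}} = \frac{1}{-25867 - \frac{482}{43}} = \frac{1}{- \frac{1112763}{43}} = - \frac{43}{1112763}$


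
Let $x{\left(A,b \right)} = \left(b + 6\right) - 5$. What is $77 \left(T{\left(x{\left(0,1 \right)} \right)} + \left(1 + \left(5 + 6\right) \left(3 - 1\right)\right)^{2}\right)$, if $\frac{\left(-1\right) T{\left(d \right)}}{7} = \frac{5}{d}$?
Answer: $\frac{78771}{2} \approx 39386.0$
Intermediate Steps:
$x{\left(A,b \right)} = 1 + b$ ($x{\left(A,b \right)} = \left(6 + b\right) - 5 = 1 + b$)
$T{\left(d \right)} = - \frac{35}{d}$ ($T{\left(d \right)} = - 7 \frac{5}{d} = - \frac{35}{d}$)
$77 \left(T{\left(x{\left(0,1 \right)} \right)} + \left(1 + \left(5 + 6\right) \left(3 - 1\right)\right)^{2}\right) = 77 \left(- \frac{35}{1 + 1} + \left(1 + \left(5 + 6\right) \left(3 - 1\right)\right)^{2}\right) = 77 \left(- \frac{35}{2} + \left(1 + 11 \cdot 2\right)^{2}\right) = 77 \left(\left(-35\right) \frac{1}{2} + \left(1 + 22\right)^{2}\right) = 77 \left(- \frac{35}{2} + 23^{2}\right) = 77 \left(- \frac{35}{2} + 529\right) = 77 \cdot \frac{1023}{2} = \frac{78771}{2}$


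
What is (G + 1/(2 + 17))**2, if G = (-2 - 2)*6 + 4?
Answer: 143641/361 ≈ 397.90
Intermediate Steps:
G = -20 (G = -4*6 + 4 = -24 + 4 = -20)
(G + 1/(2 + 17))**2 = (-20 + 1/(2 + 17))**2 = (-20 + 1/19)**2 = (-379/19)**2 = 143641/361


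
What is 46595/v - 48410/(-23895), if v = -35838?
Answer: 13811779/19029978 ≈ 0.72579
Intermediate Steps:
46595/v - 48410/(-23895) = 46595/(-35838) - 48410/(-23895) = 46595*(-1/35838) - 48410*(-1/23895) = -46595/35838 + 9682/4779 = 13811779/19029978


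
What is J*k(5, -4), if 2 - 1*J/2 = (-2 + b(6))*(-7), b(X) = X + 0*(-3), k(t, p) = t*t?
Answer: 1500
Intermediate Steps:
k(t, p) = t²
b(X) = X (b(X) = X + 0 = X)
J = 60 (J = 4 - 2*(-2 + 6)*(-7) = 4 - 8*(-7) = 4 - 2*(-28) = 4 + 56 = 60)
J*k(5, -4) = 60*5² = 60*25 = 1500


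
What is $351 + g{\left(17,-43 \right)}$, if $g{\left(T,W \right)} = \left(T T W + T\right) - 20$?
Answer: $-12079$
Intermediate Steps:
$g{\left(T,W \right)} = -20 + T + W T^{2}$ ($g{\left(T,W \right)} = \left(T^{2} W + T\right) - 20 = \left(W T^{2} + T\right) - 20 = \left(T + W T^{2}\right) - 20 = -20 + T + W T^{2}$)
$351 + g{\left(17,-43 \right)} = 351 - \left(3 + 12427\right) = 351 - 12430 = -12079$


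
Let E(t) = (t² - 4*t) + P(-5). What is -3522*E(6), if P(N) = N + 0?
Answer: -24654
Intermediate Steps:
P(N) = N
E(t) = -5 + t² - 4*t (E(t) = (t² - 4*t) - 5 = -5 + t² - 4*t)
-3522*E(6) = -3522*(-5 + 6² - 4*6) = -3522*(-5 + 36 - 24) = -3522*7 = -24654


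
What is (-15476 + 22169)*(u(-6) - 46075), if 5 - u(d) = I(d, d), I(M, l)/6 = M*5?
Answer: -307141770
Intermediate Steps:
I(M, l) = 30*M (I(M, l) = 6*(M*5) = 6*(5*M) = 30*M)
u(d) = 5 - 30*d
(-15476 + 22169)*(u(-6) - 46075) = (-15476 + 22169)*((5 - 30*(-6)) - 46075) = 6693*((5 + 180) - 46075) = 6693*(185 - 46075) = 6693*(-45890) = -307141770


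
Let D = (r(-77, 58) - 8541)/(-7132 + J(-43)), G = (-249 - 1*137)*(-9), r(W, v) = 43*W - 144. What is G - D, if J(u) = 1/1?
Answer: 24761098/7131 ≈ 3472.3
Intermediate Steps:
r(W, v) = -144 + 43*W
J(u) = 1
G = 3474 (G = (-249 - 137)*(-9) = -386*(-9) = 3474)
D = 11996/7131 (D = ((-144 + 43*(-77)) - 8541)/(-7132 + 1) = ((-144 - 3311) - 8541)/(-7131) = (-3455 - 8541)*(-1/7131) = -11996*(-1/7131) = 11996/7131 ≈ 1.6822)
G - D = 3474 - 1*11996/7131 = 3474 - 11996/7131 = 24761098/7131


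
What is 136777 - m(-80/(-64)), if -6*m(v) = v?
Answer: 3282653/24 ≈ 1.3678e+5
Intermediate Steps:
m(v) = -v/6
136777 - m(-80/(-64)) = 136777 - (-1)*(-80/(-64))/6 = 136777 - (-1)*(-80*(-1/64))/6 = 136777 - (-1)*5/(6*4) = 136777 - 1*(-5/24) = 136777 + 5/24 = 3282653/24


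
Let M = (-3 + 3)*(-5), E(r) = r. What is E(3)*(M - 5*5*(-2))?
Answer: 150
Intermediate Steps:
M = 0 (M = 0*(-5) = 0)
E(3)*(M - 5*5*(-2)) = 3*(0 - 5*5*(-2)) = 3*(0 - 25*(-2)) = 3*(0 + 50) = 3*50 = 150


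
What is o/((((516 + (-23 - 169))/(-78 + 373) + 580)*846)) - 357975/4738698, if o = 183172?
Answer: 257757366985/867712468176 ≈ 0.29705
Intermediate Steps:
o/((((516 + (-23 - 169))/(-78 + 373) + 580)*846)) - 357975/4738698 = 183172/((((516 + (-23 - 169))/(-78 + 373) + 580)*846)) - 357975/4738698 = 183172/((((516 - 192)/295 + 580)*846)) - 357975*1/4738698 = 183172/(((324*(1/295) + 580)*846)) - 39775/526522 = 183172/(((324/295 + 580)*846)) - 39775/526522 = 183172/(((171424/295)*846)) - 39775/526522 = 183172/(145024704/295) - 39775/526522 = 183172*(295/145024704) - 39775/526522 = 1228085/3296016 - 39775/526522 = 257757366985/867712468176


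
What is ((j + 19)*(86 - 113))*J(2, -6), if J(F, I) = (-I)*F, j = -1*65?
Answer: 14904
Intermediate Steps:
j = -65
J(F, I) = -F*I
((j + 19)*(86 - 113))*J(2, -6) = ((-65 + 19)*(86 - 113))*(-1*2*(-6)) = -46*(-27)*12 = 1242*12 = 14904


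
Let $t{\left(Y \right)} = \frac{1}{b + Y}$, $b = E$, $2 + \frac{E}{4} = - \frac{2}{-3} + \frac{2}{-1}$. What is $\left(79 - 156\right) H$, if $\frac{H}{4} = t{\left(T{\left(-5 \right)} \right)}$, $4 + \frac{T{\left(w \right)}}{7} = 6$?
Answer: $-462$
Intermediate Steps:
$T{\left(w \right)} = 14$ ($T{\left(w \right)} = -28 + 7 \cdot 6 = -28 + 42 = 14$)
$E = - \frac{40}{3}$ ($E = -8 + 4 \left(- \frac{2}{-3} + \frac{2}{-1}\right) = -8 + 4 \left(\left(-2\right) \left(- \frac{1}{3}\right) + 2 \left(-1\right)\right) = -8 + 4 \left(\frac{2}{3} - 2\right) = -8 + 4 \left(- \frac{4}{3}\right) = -8 - \frac{16}{3} = - \frac{40}{3} \approx -13.333$)
$b = - \frac{40}{3} \approx -13.333$
$t{\left(Y \right)} = \frac{1}{- \frac{40}{3} + Y}$
$H = 6$ ($H = 4 \frac{3}{-40 + 3 \cdot 14} = 4 \frac{3}{-40 + 42} = 4 \cdot \frac{3}{2} = 6$)
$\left(79 - 156\right) H = \left(79 - 156\right) 6 = \left(-77\right) 6 = -462$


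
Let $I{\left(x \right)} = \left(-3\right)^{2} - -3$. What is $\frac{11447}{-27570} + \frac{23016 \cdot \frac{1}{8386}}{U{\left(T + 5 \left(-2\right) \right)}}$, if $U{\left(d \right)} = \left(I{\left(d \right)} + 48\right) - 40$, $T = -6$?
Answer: $- \frac{4590499}{16514430} \approx -0.27797$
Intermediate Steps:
$I{\left(x \right)} = 12$ ($I{\left(x \right)} = 9 + 3 = 12$)
$U{\left(d \right)} = 20$ ($U{\left(d \right)} = \left(12 + 48\right) - 40 = 60 - 40 = 20$)
$\frac{11447}{-27570} + \frac{23016 \cdot \frac{1}{8386}}{U{\left(T + 5 \left(-2\right) \right)}} = \frac{11447}{-27570} + \frac{23016 \cdot \frac{1}{8386}}{20} = 11447 \left(- \frac{1}{27570}\right) + 23016 \cdot \frac{1}{8386} \cdot \frac{1}{20} = - \frac{11447}{27570} + \frac{1644}{599} \cdot \frac{1}{20} = - \frac{11447}{27570} + \frac{411}{2995} = - \frac{4590499}{16514430}$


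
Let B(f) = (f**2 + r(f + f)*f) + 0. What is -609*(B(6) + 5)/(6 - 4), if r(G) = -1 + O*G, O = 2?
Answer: -109011/2 ≈ -54506.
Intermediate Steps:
r(G) = -1 + 2*G
B(f) = f**2 + f*(-1 + 4*f) (B(f) = (f**2 + (-1 + 2*(f + f))*f) + 0 = (f**2 + (-1 + 2*(2*f))*f) + 0 = (f**2 + (-1 + 4*f)*f) + 0 = (f**2 + f*(-1 + 4*f)) + 0 = f**2 + f*(-1 + 4*f))
-609*(B(6) + 5)/(6 - 4) = -609*(6*(-1 + 5*6) + 5)/(6 - 4) = -609*(6*(-1 + 30) + 5)/2 = -609*(6*29 + 5)/2 = -609*(174 + 5)/2 = -109011/2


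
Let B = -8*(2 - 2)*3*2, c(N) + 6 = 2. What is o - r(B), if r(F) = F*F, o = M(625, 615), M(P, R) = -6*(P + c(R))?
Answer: -3726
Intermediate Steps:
c(N) = -4 (c(N) = -6 + 2 = -4)
M(P, R) = 24 - 6*P (M(P, R) = -6*(P - 4) = -6*(-4 + P) = 24 - 6*P)
B = 0 (B = -0*3*2 = -8*0*2 = 0*2 = 0)
o = -3726 (o = 24 - 6*625 = 24 - 3750 = -3726)
r(F) = F²
o - r(B) = -3726 - 1*0² = -3726 - 1*0 = -3726 + 0 = -3726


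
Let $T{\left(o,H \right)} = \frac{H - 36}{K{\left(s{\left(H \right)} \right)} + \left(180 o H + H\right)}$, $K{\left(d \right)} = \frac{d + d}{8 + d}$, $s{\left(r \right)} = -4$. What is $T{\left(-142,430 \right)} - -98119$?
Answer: $\frac{539182154937}{5495186} \approx 98119.0$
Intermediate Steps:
$K{\left(d \right)} = \frac{2 d}{8 + d}$
$T{\left(o,H \right)} = \frac{-36 + H}{-2 + H + 180 H o}$ ($T{\left(o,H \right)} = \frac{H - 36}{2 \left(-4\right) \frac{1}{8 - 4} + \left(180 o H + H\right)} = \frac{-36 + H}{2 \left(-4\right) \frac{1}{4} + \left(180 H o + H\right)} = \frac{-36 + H}{2 \left(-4\right) \frac{1}{4} + \left(H + 180 H o\right)} = \frac{-36 + H}{-2 + \left(H + 180 H o\right)} = \frac{-36 + H}{-2 + H + 180 H o}$)
$T{\left(-142,430 \right)} - -98119 = \frac{-36 + 430}{-2 + 430 + 180 \cdot 430 \left(-142\right)} - -98119 = \frac{1}{-2 + 430 - 10990800} \cdot 394 + 98119 = \frac{1}{-10990372} \cdot 394 + 98119 = \left(- \frac{1}{10990372}\right) 394 + 98119 = - \frac{197}{5495186} + 98119 = \frac{539182154937}{5495186}$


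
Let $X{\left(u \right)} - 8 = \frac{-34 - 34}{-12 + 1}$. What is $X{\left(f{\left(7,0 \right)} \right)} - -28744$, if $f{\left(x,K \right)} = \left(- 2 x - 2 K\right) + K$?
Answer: $\frac{316340}{11} \approx 28758.0$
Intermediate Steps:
$f{\left(x,K \right)} = - K - 2 x$ ($f{\left(x,K \right)} = \left(- 2 K - 2 x\right) + K = - K - 2 x$)
$X{\left(u \right)} = \frac{156}{11}$ ($X{\left(u \right)} = 8 + \frac{-34 - 34}{-12 + 1} = 8 - \frac{68}{-11} = 8 - - \frac{68}{11} = 8 + \frac{68}{11} = \frac{156}{11}$)
$X{\left(f{\left(7,0 \right)} \right)} - -28744 = \frac{156}{11} - -28744 = \frac{156}{11} + 28744 = \frac{316340}{11}$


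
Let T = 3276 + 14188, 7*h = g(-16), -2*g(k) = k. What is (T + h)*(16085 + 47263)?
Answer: 7744673088/7 ≈ 1.1064e+9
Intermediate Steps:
g(k) = -k/2
h = 8/7 (h = (-½*(-16))/7 = (⅐)*8 = 8/7 ≈ 1.1429)
T = 17464
(T + h)*(16085 + 47263) = (17464 + 8/7)*(16085 + 47263) = (122256/7)*63348 = 7744673088/7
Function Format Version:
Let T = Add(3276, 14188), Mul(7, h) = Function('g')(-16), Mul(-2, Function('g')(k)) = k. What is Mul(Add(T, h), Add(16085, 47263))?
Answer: Rational(7744673088, 7) ≈ 1.1064e+9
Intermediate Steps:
Function('g')(k) = Mul(Rational(-1, 2), k)
h = Rational(8, 7) (h = Mul(Rational(1, 7), Mul(Rational(-1, 2), -16)) = Mul(Rational(1, 7), 8) = Rational(8, 7) ≈ 1.1429)
T = 17464
Mul(Add(T, h), Add(16085, 47263)) = Mul(Add(17464, Rational(8, 7)), Add(16085, 47263)) = Mul(Rational(122256, 7), 63348) = Rational(7744673088, 7)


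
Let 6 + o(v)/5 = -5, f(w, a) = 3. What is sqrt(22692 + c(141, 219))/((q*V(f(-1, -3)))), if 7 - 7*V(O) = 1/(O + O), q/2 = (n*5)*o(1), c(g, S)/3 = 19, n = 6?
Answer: -7*sqrt(22749)/22550 ≈ -0.046820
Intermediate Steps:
c(g, S) = 57 (c(g, S) = 3*19 = 57)
o(v) = -55 (o(v) = -30 + 5*(-5) = -30 - 25 = -55)
q = -3300 (q = 2*((6*5)*(-55)) = 2*(30*(-55)) = 2*(-1650) = -3300)
V(O) = 1 - 1/(14*O) (V(O) = 1 - 1/(7*(O + O)) = 1 - 1/(2*O)/7 = 1 - 1/(14*O))
sqrt(22692 + c(141, 219))/((q*V(f(-1, -3)))) = sqrt(22692 + 57)/((-3300*(-1/14 + 3)/3)) = sqrt(22749)/((-1100*41/14)) = sqrt(22749)/((-3300*41/42)) = sqrt(22749)/(-22550/7) = sqrt(22749)*(-7/22550) = -7*sqrt(22749)/22550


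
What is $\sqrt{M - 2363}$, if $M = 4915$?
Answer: $2 \sqrt{638} \approx 50.517$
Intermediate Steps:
$\sqrt{M - 2363} = \sqrt{4915 - 2363} = \sqrt{2552} = 2 \sqrt{638}$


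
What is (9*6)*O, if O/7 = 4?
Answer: 1512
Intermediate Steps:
O = 28 (O = 7*4 = 28)
(9*6)*O = (9*6)*28 = 54*28 = 1512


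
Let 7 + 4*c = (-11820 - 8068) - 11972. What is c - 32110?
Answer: -160307/4 ≈ -40077.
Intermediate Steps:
c = -31867/4 (c = -7/4 + ((-11820 - 8068) - 11972)/4 = -7/4 + (-19888 - 11972)/4 = -7/4 + (¼)*(-31860) = -7/4 - 7965 = -31867/4 ≈ -7966.8)
c - 32110 = -31867/4 - 32110 = -160307/4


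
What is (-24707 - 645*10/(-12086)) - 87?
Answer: -149826917/6043 ≈ -24793.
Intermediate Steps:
(-24707 - 645*10/(-12086)) - 87 = (-24707 - 6450*(-1/12086)) - 87 = (-24707 + 3225/6043) - 87 = -149301176/6043 - 87 = -149826917/6043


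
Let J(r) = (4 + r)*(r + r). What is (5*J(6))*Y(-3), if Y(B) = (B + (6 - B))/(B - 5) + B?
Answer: -2250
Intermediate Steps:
J(r) = 2*r*(4 + r) (J(r) = (4 + r)*(2*r) = 2*r*(4 + r))
Y(B) = B + 6/(-5 + B) (Y(B) = 6/(-5 + B) + B = B + 6/(-5 + B))
(5*J(6))*Y(-3) = (5*(2*6*(4 + 6)))*((6 + (-3)**2 - 5*(-3))/(-5 - 3)) = (5*(2*6*10))*((6 + 9 + 15)/(-8)) = (5*120)*(-1/8*30) = 600*(-15/4) = -2250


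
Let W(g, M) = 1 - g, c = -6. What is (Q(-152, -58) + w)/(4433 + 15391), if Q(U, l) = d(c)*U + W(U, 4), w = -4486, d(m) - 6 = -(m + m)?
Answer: -7069/19824 ≈ -0.35659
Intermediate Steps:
d(m) = 6 - 2*m (d(m) = 6 - (m + m) = 6 - 2*m)
Q(U, l) = 1 + 17*U (Q(U, l) = (6 - 2*(-6))*U + (1 - U) = (6 + 12)*U + (1 - U) = 18*U + (1 - U) = 1 + 17*U)
(Q(-152, -58) + w)/(4433 + 15391) = ((1 + 17*(-152)) - 4486)/(4433 + 15391) = ((1 - 2584) - 4486)/19824 = (-2583 - 4486)*(1/19824) = -7069*1/19824 = -7069/19824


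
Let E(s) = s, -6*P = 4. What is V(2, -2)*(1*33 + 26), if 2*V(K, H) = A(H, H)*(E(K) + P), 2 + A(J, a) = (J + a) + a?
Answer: -944/3 ≈ -314.67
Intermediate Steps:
P = -⅔ (P = -⅙*4 = -⅔ ≈ -0.66667)
A(J, a) = -2 + J + 2*a (A(J, a) = -2 + ((J + a) + a) = -2 + (J + 2*a) = -2 + J + 2*a)
V(K, H) = (-2 + 3*H)*(-⅔ + K)/2 (V(K, H) = ((-2 + H + 2*H)*(K - ⅔))/2 = ((-2 + 3*H)*(-⅔ + K))/2 = (-2 + 3*H)*(-⅔ + K)/2)
V(2, -2)*(1*33 + 26) = ((-2 + 3*(-2))*(-2 + 3*2)/6)*(1*33 + 26) = ((-2 - 6)*(-2 + 6)/6)*(33 + 26) = ((⅙)*(-8)*4)*59 = -16/3*59 = -944/3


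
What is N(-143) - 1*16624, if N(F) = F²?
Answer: 3825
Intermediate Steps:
N(-143) - 1*16624 = (-143)² - 1*16624 = 20449 - 16624 = 3825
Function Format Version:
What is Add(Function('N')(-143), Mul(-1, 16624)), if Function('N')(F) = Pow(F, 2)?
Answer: 3825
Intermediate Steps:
Add(Function('N')(-143), Mul(-1, 16624)) = Add(Pow(-143, 2), Mul(-1, 16624)) = Add(20449, -16624) = 3825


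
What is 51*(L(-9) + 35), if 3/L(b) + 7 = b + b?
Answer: 44472/25 ≈ 1778.9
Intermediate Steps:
L(b) = 3/(-7 + 2*b) (L(b) = 3/(-7 + (b + b)) = 3/(-7 + 2*b))
51*(L(-9) + 35) = 51*(3/(-7 + 2*(-9)) + 35) = 51*(3/(-7 - 18) + 35) = 51*(3/(-25) + 35) = 51*(3*(-1/25) + 35) = 51*(-3/25 + 35) = 51*(872/25) = 44472/25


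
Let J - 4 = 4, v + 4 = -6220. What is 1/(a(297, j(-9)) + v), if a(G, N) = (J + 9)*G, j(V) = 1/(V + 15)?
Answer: -1/1175 ≈ -0.00085106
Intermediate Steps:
j(V) = 1/(15 + V)
v = -6224 (v = -4 - 6220 = -6224)
J = 8 (J = 4 + 4 = 8)
a(G, N) = 17*G (a(G, N) = (8 + 9)*G = 17*G)
1/(a(297, j(-9)) + v) = 1/(17*297 - 6224) = 1/(5049 - 6224) = 1/(-1175) = -1/1175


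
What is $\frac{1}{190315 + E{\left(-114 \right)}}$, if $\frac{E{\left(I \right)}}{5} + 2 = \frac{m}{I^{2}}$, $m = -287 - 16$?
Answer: $\frac{4332}{824400755} \approx 5.2547 \cdot 10^{-6}$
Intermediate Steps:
$m = -303$
$E{\left(I \right)} = -10 - \frac{1515}{I^{2}}$ ($E{\left(I \right)} = -10 + 5 \left(- \frac{303}{I^{2}}\right) = -10 - \frac{1515}{I^{2}}$)
$\frac{1}{190315 + E{\left(-114 \right)}} = \frac{1}{190315 - \left(10 + \frac{1515}{12996}\right)} = \frac{1}{190315 - \frac{43825}{4332}} = \frac{1}{\frac{824400755}{4332}} = \frac{4332}{824400755}$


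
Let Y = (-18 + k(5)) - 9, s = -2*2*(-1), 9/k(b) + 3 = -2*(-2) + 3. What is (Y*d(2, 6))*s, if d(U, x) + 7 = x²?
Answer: -2871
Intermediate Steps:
k(b) = 9/4 (k(b) = 9/(-3 + (-2*(-2) + 3)) = 9/(-3 + (4 + 3)) = 9/(-3 + 7) = 9/4)
d(U, x) = -7 + x²
s = 4 (s = -4*(-1) = 4)
Y = -99/4 (Y = (-18 + 9/4) - 9 = -63/4 - 9 = -99/4 ≈ -24.750)
(Y*d(2, 6))*s = -99*(-7 + 6²)/4*4 = -99*(-7 + 36)/4*4 = -99/4*29*4 = -2871/4*4 = -2871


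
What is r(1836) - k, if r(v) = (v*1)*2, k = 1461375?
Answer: -1457703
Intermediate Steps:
r(v) = 2*v (r(v) = v*2 = 2*v)
r(1836) - k = 2*1836 - 1*1461375 = 3672 - 1461375 = -1457703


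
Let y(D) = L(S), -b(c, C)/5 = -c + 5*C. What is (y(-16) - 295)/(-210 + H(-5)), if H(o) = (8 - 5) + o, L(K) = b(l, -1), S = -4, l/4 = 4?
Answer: 95/106 ≈ 0.89623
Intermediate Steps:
l = 16 (l = 4*4 = 16)
b(c, C) = -25*C + 5*c (b(c, C) = -5*(-c + 5*C) = -25*C + 5*c)
L(K) = 105 (L(K) = -25*(-1) + 5*16 = 25 + 80 = 105)
y(D) = 105
H(o) = 3 + o
(y(-16) - 295)/(-210 + H(-5)) = (105 - 295)/(-210 + (3 - 5)) = -190/(-210 - 2) = -190/(-212) = -190*(-1/212) = 95/106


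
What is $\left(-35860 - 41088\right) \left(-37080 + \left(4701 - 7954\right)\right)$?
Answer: $3103543684$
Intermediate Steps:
$\left(-35860 - 41088\right) \left(-37080 + \left(4701 - 7954\right)\right) = - 76948 \left(-37080 + \left(4701 - 7954\right)\right) = - 76948 \left(-37080 - 3253\right) = \left(-76948\right) \left(-40333\right) = 3103543684$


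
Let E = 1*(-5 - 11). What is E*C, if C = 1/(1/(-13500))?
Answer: 216000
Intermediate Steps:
E = -16 (E = 1*(-16) = -16)
C = -13500 (C = 1/(-1/13500) = -13500)
E*C = -16*(-13500) = 216000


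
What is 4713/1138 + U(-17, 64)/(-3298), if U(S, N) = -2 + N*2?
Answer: 7700043/1876562 ≈ 4.1033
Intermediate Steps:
U(S, N) = -2 + 2*N
4713/1138 + U(-17, 64)/(-3298) = 4713/1138 + (-2 + 2*64)/(-3298) = 4713*(1/1138) + (-2 + 128)*(-1/3298) = 4713/1138 + 126*(-1/3298) = 4713/1138 - 63/1649 = 7700043/1876562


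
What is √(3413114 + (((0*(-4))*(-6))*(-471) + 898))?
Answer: 2*√853503 ≈ 1847.7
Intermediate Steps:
√(3413114 + (((0*(-4))*(-6))*(-471) + 898)) = √(3413114 + ((0*(-6))*(-471) + 898)) = √(3413114 + (0*(-471) + 898)) = √(3413114 + (0 + 898)) = √(3413114 + 898) = √3414012 = 2*√853503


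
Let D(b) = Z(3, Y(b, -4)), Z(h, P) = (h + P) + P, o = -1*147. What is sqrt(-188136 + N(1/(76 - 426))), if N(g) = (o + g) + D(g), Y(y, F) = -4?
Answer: I*sqrt(922611214)/70 ≈ 433.92*I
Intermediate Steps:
o = -147
Z(h, P) = h + 2*P (Z(h, P) = (P + h) + P = h + 2*P)
D(b) = -5 (D(b) = 3 + 2*(-4) = 3 - 8 = -5)
N(g) = -152 + g (N(g) = (-147 + g) - 5 = -152 + g)
sqrt(-188136 + N(1/(76 - 426))) = sqrt(-188136 + (-152 + 1/(76 - 426))) = sqrt(-188136 + (-152 + 1/(-350))) = sqrt(-188136 + (-152 - 1/350)) = sqrt(-188136 - 53201/350) = sqrt(-65900801/350) = I*sqrt(922611214)/70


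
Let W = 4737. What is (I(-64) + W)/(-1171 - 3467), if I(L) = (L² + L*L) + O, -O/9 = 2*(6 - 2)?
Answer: -12857/4638 ≈ -2.7721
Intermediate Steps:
O = -72 (O = -18*(6 - 2) = -18*4 = -9*8 = -72)
I(L) = -72 + 2*L² (I(L) = (L² + L*L) - 72 = (L² + L²) - 72 = 2*L² - 72 = -72 + 2*L²)
(I(-64) + W)/(-1171 - 3467) = ((-72 + 2*(-64)²) + 4737)/(-1171 - 3467) = ((-72 + 2*4096) + 4737)/(-4638) = ((-72 + 8192) + 4737)*(-1/4638) = (8120 + 4737)*(-1/4638) = 12857*(-1/4638) = -12857/4638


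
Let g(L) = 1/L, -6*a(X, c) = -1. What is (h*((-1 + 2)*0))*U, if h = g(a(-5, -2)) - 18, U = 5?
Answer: 0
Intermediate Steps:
a(X, c) = ⅙ (a(X, c) = -⅙*(-1) = ⅙)
g(L) = 1/L
h = -12 (h = 1/(⅙) - 18 = 6 - 18 = -12)
(h*((-1 + 2)*0))*U = -12*(-1 + 2)*0*5 = -12*0*5 = 0*5 = 0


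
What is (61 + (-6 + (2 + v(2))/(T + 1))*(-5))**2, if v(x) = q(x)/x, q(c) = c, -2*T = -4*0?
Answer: 5776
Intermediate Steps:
T = 0 (T = -(-2)*0 = -1/2*0 = 0)
v(x) = 1 (v(x) = x/x = 1)
(61 + (-6 + (2 + v(2))/(T + 1))*(-5))**2 = (61 + (-6 + (2 + 1)/(0 + 1))*(-5))**2 = (61 + (-6 + 3/1)*(-5))**2 = (61 + (-6 + 3*1)*(-5))**2 = (61 + (-6 + 3)*(-5))**2 = (61 - 3*(-5))**2 = (61 + 15)**2 = 76**2 = 5776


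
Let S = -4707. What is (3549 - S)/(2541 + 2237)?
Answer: 4128/2389 ≈ 1.7279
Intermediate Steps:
(3549 - S)/(2541 + 2237) = (3549 - 1*(-4707))/(2541 + 2237) = (3549 + 4707)/4778 = 8256*(1/4778) = 4128/2389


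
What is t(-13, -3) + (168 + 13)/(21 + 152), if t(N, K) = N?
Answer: -2068/173 ≈ -11.954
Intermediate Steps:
t(-13, -3) + (168 + 13)/(21 + 152) = -13 + (168 + 13)/(21 + 152) = -13 + 181/173 = -2068/173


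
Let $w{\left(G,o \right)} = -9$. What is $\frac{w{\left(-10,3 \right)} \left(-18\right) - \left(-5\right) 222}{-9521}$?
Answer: $- \frac{1272}{9521} \approx -0.1336$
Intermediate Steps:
$\frac{w{\left(-10,3 \right)} \left(-18\right) - \left(-5\right) 222}{-9521} = \frac{\left(-9\right) \left(-18\right) - \left(-5\right) 222}{-9521} = \left(162 - -1110\right) \left(- \frac{1}{9521}\right) = \left(162 + 1110\right) \left(- \frac{1}{9521}\right) = 1272 \left(- \frac{1}{9521}\right) = - \frac{1272}{9521}$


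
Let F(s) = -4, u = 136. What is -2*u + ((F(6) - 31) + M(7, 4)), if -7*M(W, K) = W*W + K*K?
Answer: -2214/7 ≈ -316.29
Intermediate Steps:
M(W, K) = -K²/7 - W²/7 (M(W, K) = -(W*W + K*K)/7 = -(W² + K²)/7 = -(K² + W²)/7 = -K²/7 - W²/7)
-2*u + ((F(6) - 31) + M(7, 4)) = -2*136 + ((-4 - 31) + (-⅐*4² - ⅐*7²)) = -272 + (-35 + (-⅐*16 - ⅐*49)) = -272 + (-35 + (-16/7 - 7)) = -272 + (-35 - 65/7) = -272 - 310/7 = -2214/7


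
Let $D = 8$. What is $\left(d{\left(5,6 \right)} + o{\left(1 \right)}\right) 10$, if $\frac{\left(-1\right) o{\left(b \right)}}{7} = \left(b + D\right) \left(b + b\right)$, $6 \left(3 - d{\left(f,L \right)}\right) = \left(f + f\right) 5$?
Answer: $- \frac{3940}{3} \approx -1313.3$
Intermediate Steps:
$d{\left(f,L \right)} = 3 - \frac{5 f}{3}$ ($d{\left(f,L \right)} = 3 - \frac{\left(f + f\right) 5}{6} = 3 - \frac{2 f 5}{6} = 3 - \frac{10 f}{6} = 3 - \frac{5 f}{3}$)
$o{\left(b \right)} = - 14 b \left(8 + b\right)$ ($o{\left(b \right)} = - 7 \left(b + 8\right) \left(b + b\right) = - 7 \left(8 + b\right) 2 b = - 7 \cdot 2 b \left(8 + b\right) = - 14 b \left(8 + b\right)$)
$\left(d{\left(5,6 \right)} + o{\left(1 \right)}\right) 10 = \left(\left(3 - \frac{25}{3}\right) - 14 \left(8 + 1\right)\right) 10 = \left(\left(3 - \frac{25}{3}\right) - 14 \cdot 9\right) 10 = \left(- \frac{16}{3} - 126\right) 10 = \left(- \frac{394}{3}\right) 10 = - \frac{3940}{3}$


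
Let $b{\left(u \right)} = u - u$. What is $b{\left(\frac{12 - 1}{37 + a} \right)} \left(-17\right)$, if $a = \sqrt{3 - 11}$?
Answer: $0$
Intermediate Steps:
$a = 2 i \sqrt{2}$ ($a = \sqrt{-8} = 2 i \sqrt{2} \approx 2.8284 i$)
$b{\left(u \right)} = 0$
$b{\left(\frac{12 - 1}{37 + a} \right)} \left(-17\right) = 0 \left(-17\right) = 0$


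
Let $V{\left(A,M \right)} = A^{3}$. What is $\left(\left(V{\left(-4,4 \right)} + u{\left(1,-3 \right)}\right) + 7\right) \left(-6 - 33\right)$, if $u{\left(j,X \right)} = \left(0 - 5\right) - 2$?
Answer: $2496$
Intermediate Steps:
$u{\left(j,X \right)} = -7$ ($u{\left(j,X \right)} = -5 - 2 = -7$)
$\left(\left(V{\left(-4,4 \right)} + u{\left(1,-3 \right)}\right) + 7\right) \left(-6 - 33\right) = \left(\left(\left(-4\right)^{3} - 7\right) + 7\right) \left(-6 - 33\right) = \left(\left(-64 - 7\right) + 7\right) \left(-39\right) = \left(-71 + 7\right) \left(-39\right) = \left(-64\right) \left(-39\right) = 2496$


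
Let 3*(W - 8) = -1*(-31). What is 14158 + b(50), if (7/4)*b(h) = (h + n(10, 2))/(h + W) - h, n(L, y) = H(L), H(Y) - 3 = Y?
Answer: 20276486/1435 ≈ 14130.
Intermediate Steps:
W = 55/3 (W = 8 + (-1*(-31))/3 = 8 + (1/3)*31 = 8 + 31/3 = 55/3 ≈ 18.333)
H(Y) = 3 + Y
n(L, y) = 3 + L
b(h) = -4*h/7 + 4*(13 + h)/(7*(55/3 + h)) (b(h) = 4*((h + (3 + 10))/(h + 55/3) - h)/7 = 4*((h + 13)/(55/3 + h) - h)/7 = 4*((13 + h)/(55/3 + h) - h)/7 = 4*(-h + (13 + h)/(55/3 + h))/7 = -4*h/7 + 4*(13 + h)/(7*(55/3 + h)))
14158 + b(50) = 14158 + 4*(39 - 52*50 - 3*50**2)/(7*(55 + 3*50)) = 14158 + 4*(39 - 2600 - 3*2500)/(7*(55 + 150)) = 14158 + (4/7)*(39 - 2600 - 7500)/205 = 14158 + (4/7)*(1/205)*(-10061) = 14158 - 40244/1435 = 20276486/1435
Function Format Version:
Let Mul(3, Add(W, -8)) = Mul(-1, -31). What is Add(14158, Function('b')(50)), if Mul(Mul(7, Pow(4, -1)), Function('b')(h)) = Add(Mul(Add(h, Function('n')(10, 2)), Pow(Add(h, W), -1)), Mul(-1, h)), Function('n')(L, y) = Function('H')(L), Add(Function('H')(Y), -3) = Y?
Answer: Rational(20276486, 1435) ≈ 14130.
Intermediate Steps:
W = Rational(55, 3) (W = Add(8, Mul(Rational(1, 3), Mul(-1, -31))) = Add(8, Mul(Rational(1, 3), 31)) = Add(8, Rational(31, 3)) = Rational(55, 3) ≈ 18.333)
Function('H')(Y) = Add(3, Y)
Function('n')(L, y) = Add(3, L)
Function('b')(h) = Add(Mul(Rational(-4, 7), h), Mul(Rational(4, 7), Pow(Add(Rational(55, 3), h), -1), Add(13, h))) (Function('b')(h) = Mul(Rational(4, 7), Add(Mul(Add(h, Add(3, 10)), Pow(Add(h, Rational(55, 3)), -1)), Mul(-1, h))) = Mul(Rational(4, 7), Add(Mul(Add(h, 13), Pow(Add(Rational(55, 3), h), -1)), Mul(-1, h))) = Mul(Rational(4, 7), Add(Mul(Add(13, h), Pow(Add(Rational(55, 3), h), -1)), Mul(-1, h))) = Mul(Rational(4, 7), Add(Mul(Pow(Add(Rational(55, 3), h), -1), Add(13, h)), Mul(-1, h))) = Mul(Rational(4, 7), Add(Mul(-1, h), Mul(Pow(Add(Rational(55, 3), h), -1), Add(13, h)))) = Add(Mul(Rational(-4, 7), h), Mul(Rational(4, 7), Pow(Add(Rational(55, 3), h), -1), Add(13, h))))
Add(14158, Function('b')(50)) = Add(14158, Mul(Rational(4, 7), Pow(Add(55, Mul(3, 50)), -1), Add(39, Mul(-52, 50), Mul(-3, Pow(50, 2))))) = Add(14158, Mul(Rational(4, 7), Pow(Add(55, 150), -1), Add(39, -2600, Mul(-3, 2500)))) = Add(14158, Mul(Rational(4, 7), Pow(205, -1), Add(39, -2600, -7500))) = Add(14158, Mul(Rational(4, 7), Rational(1, 205), -10061)) = Add(14158, Rational(-40244, 1435)) = Rational(20276486, 1435)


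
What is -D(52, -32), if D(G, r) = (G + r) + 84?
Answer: -104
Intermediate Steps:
D(G, r) = 84 + G + r
-D(52, -32) = -(84 + 52 - 32) = -1*104 = -104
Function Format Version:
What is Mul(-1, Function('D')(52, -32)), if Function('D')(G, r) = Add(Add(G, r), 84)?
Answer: -104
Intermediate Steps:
Function('D')(G, r) = Add(84, G, r)
Mul(-1, Function('D')(52, -32)) = Mul(-1, Add(84, 52, -32)) = Mul(-1, 104) = -104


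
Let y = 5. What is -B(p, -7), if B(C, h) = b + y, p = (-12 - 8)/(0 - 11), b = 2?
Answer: -7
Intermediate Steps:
p = 20/11 (p = -20/(-11) = -20*(-1/11) = 20/11 ≈ 1.8182)
B(C, h) = 7 (B(C, h) = 2 + 5 = 7)
-B(p, -7) = -1*7 = -7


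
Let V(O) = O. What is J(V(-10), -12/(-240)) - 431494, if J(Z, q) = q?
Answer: -8629879/20 ≈ -4.3149e+5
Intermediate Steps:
J(V(-10), -12/(-240)) - 431494 = -12/(-240) - 431494 = -12*(-1/240) - 431494 = 1/20 - 431494 = -8629879/20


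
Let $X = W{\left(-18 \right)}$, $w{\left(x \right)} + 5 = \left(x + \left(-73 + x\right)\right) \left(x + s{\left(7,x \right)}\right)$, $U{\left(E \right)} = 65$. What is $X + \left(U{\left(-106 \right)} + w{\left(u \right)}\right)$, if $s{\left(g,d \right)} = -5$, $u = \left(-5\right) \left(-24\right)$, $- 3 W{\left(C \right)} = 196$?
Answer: $\frac{57599}{3} \approx 19200.0$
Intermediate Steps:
$W{\left(C \right)} = - \frac{196}{3}$ ($W{\left(C \right)} = \left(- \frac{1}{3}\right) 196 = - \frac{196}{3}$)
$u = 120$
$w{\left(x \right)} = -5 + \left(-73 + 2 x\right) \left(-5 + x\right)$ ($w{\left(x \right)} = -5 + \left(x + \left(-73 + x\right)\right) \left(x - 5\right) = -5 + \left(-73 + 2 x\right) \left(-5 + x\right)$)
$X = - \frac{196}{3} \approx -65.333$
$X + \left(U{\left(-106 \right)} + w{\left(u \right)}\right) = - \frac{196}{3} + \left(65 + \left(360 - 9960 + 2 \cdot 120^{2}\right)\right) = - \frac{196}{3} + \left(65 + \left(360 - 9960 + 2 \cdot 14400\right)\right) = - \frac{196}{3} + \left(65 + \left(360 - 9960 + 28800\right)\right) = - \frac{196}{3} + \left(65 + 19200\right) = - \frac{196}{3} + 19265 = \frac{57599}{3}$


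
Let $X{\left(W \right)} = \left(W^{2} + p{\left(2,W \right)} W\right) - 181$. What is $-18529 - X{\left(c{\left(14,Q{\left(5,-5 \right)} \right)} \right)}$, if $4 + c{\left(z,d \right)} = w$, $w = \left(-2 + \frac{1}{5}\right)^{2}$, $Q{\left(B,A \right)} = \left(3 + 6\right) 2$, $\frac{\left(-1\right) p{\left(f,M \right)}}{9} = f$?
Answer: $- \frac{11476411}{625} \approx -18362.0$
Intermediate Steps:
$p{\left(f,M \right)} = - 9 f$
$Q{\left(B,A \right)} = 18$ ($Q{\left(B,A \right)} = 9 \cdot 2 = 18$)
$w = \frac{81}{25}$ ($w = \left(-2 + \frac{1}{5}\right)^{2} = \left(- \frac{9}{5}\right)^{2} = \frac{81}{25} \approx 3.24$)
$c{\left(z,d \right)} = - \frac{19}{25}$ ($c{\left(z,d \right)} = -4 + \frac{81}{25} = - \frac{19}{25}$)
$X{\left(W \right)} = -181 + W^{2} - 18 W$ ($X{\left(W \right)} = \left(W^{2} + \left(-9\right) 2 W\right) - 181 = \left(W^{2} - 18 W\right) - 181 = -181 + W^{2} - 18 W$)
$-18529 - X{\left(c{\left(14,Q{\left(5,-5 \right)} \right)} \right)} = -18529 - \left(-181 + \left(- \frac{19}{25}\right)^{2} - - \frac{342}{25}\right) = -18529 - \left(-181 + \frac{361}{625} + \frac{342}{25}\right) = -18529 - - \frac{104214}{625} = -18529 + \frac{104214}{625} = - \frac{11476411}{625}$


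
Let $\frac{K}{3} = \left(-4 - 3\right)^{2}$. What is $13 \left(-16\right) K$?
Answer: $-30576$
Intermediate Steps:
$K = 147$ ($K = 3 \left(-4 - 3\right)^{2} = 3 \left(-7\right)^{2} = 3 \cdot 49 = 147$)
$13 \left(-16\right) K = 13 \left(-16\right) 147 = \left(-208\right) 147 = -30576$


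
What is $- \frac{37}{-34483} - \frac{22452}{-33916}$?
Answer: $\frac{193866802}{292381357} \approx 0.66306$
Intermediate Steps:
$- \frac{37}{-34483} - \frac{22452}{-33916} = \left(-37\right) \left(- \frac{1}{34483}\right) - - \frac{5613}{8479} = \frac{37}{34483} + \frac{5613}{8479} = \frac{193866802}{292381357}$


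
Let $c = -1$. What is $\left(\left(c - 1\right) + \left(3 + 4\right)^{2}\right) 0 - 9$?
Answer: $-9$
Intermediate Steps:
$\left(\left(c - 1\right) + \left(3 + 4\right)^{2}\right) 0 - 9 = \left(\left(-1 - 1\right) + \left(3 + 4\right)^{2}\right) 0 - 9 = \left(-2 + 7^{2}\right) 0 - 9 = \left(-2 + 49\right) 0 - 9 = 47 \cdot 0 - 9 = 0 - 9 = -9$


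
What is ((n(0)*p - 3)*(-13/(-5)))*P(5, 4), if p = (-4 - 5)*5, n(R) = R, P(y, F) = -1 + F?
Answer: -117/5 ≈ -23.400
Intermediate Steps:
p = -45 (p = -9*5 = -45)
((n(0)*p - 3)*(-13/(-5)))*P(5, 4) = ((0*(-45) - 3)*(-13/(-5)))*(-1 + 4) = ((0 - 3)*(-13*(-⅕)))*3 = -3*13/5*3 = -39/5*3 = -117/5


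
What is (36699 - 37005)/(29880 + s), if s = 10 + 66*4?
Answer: -153/15077 ≈ -0.010148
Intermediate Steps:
s = 274 (s = 10 + 264 = 274)
(36699 - 37005)/(29880 + s) = (36699 - 37005)/(29880 + 274) = -306/30154 = -306*1/30154 = -153/15077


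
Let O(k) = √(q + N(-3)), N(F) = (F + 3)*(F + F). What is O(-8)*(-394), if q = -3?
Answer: -394*I*√3 ≈ -682.43*I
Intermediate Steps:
N(F) = 2*F*(3 + F) (N(F) = (3 + F)*(2*F) = 2*F*(3 + F))
O(k) = I*√3 (O(k) = √(-3 + 2*(-3)*(3 - 3)) = √(-3 + 2*(-3)*0) = √(-3 + 0) = √(-3) = I*√3)
O(-8)*(-394) = (I*√3)*(-394) = -394*I*√3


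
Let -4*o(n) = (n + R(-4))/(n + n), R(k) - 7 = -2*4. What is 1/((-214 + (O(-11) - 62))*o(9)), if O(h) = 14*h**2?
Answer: -9/1418 ≈ -0.0063470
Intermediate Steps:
R(k) = -1 (R(k) = 7 - 2*4 = 7 - 8 = -1)
o(n) = -(-1 + n)/(8*n) (o(n) = -(n - 1)/(4*(n + n)) = -(-1 + n)/(4*(2*n)) = -(-1 + n)*1/(2*n)/4 = -(-1 + n)/(8*n))
1/((-214 + (O(-11) - 62))*o(9)) = 1/((-214 + (14*(-11)**2 - 62))*((1/8)*(1 - 1*9)/9)) = 1/((-214 + (14*121 - 62))*((1/8)*(1/9)*(1 - 9))) = 1/((-214 + (1694 - 62))*((1/8)*(1/9)*(-8))) = 1/((-214 + 1632)*(-1/9)) = 1/(1418*(-1/9)) = 1/(-1418/9) = -9/1418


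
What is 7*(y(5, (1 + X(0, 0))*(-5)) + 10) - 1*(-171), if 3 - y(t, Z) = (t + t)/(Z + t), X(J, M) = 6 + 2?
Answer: 1055/4 ≈ 263.75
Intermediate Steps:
X(J, M) = 8
y(t, Z) = 3 - 2*t/(Z + t) (y(t, Z) = 3 - (t + t)/(Z + t) = 3 - 2*t/(Z + t))
7*(y(5, (1 + X(0, 0))*(-5)) + 10) - 1*(-171) = 7*((5 + 3*((1 + 8)*(-5)))/((1 + 8)*(-5) + 5) + 10) - 1*(-171) = 7*((5 + 3*(9*(-5)))/(9*(-5) + 5) + 10) + 171 = 7*((5 + 3*(-45))/(-45 + 5) + 10) + 171 = 7*((5 - 135)/(-40) + 10) + 171 = 7*(-1/40*(-130) + 10) + 171 = 7*(13/4 + 10) + 171 = 7*(53/4) + 171 = 371/4 + 171 = 1055/4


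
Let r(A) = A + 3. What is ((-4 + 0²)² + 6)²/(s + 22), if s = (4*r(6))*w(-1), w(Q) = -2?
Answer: -242/25 ≈ -9.6800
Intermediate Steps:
r(A) = 3 + A
s = -72 (s = (4*(3 + 6))*(-2) = (4*9)*(-2) = 36*(-2) = -72)
((-4 + 0²)² + 6)²/(s + 22) = ((-4 + 0²)² + 6)²/(-72 + 22) = ((-4 + 0)² + 6)²/(-50) = -((-4)² + 6)²/50 = -(16 + 6)²/50 = -1/50*22² = -1/50*484 = -242/25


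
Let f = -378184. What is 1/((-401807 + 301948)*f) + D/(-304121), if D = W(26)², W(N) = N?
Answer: -25529191109735/11485152695226776 ≈ -0.0022228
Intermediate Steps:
D = 676 (D = 26² = 676)
1/((-401807 + 301948)*f) + D/(-304121) = 1/((-401807 + 301948)*(-378184)) + 676/(-304121) = -1/378184/(-99859) + 676*(-1/304121) = -1/99859*(-1/378184) - 676/304121 = 1/37765076056 - 676/304121 = -25529191109735/11485152695226776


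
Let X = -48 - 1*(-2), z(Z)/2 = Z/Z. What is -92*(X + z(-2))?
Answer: 4048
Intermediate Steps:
z(Z) = 2 (z(Z) = 2*(Z/Z) = 2*1 = 2)
X = -46 (X = -48 + 2 = -46)
-92*(X + z(-2)) = -92*(-46 + 2) = -92*(-44) = 4048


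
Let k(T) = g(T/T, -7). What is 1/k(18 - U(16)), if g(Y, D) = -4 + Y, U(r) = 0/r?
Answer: -⅓ ≈ -0.33333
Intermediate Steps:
U(r) = 0
k(T) = -3 (k(T) = -4 + T/T = -4 + 1 = -3)
1/k(18 - U(16)) = 1/(-3) = -⅓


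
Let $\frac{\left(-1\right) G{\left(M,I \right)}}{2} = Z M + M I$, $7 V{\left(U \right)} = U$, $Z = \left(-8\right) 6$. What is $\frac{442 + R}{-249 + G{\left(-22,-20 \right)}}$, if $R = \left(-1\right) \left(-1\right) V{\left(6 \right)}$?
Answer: $- \frac{3100}{22687} \approx -0.13664$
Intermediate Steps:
$Z = -48$
$V{\left(U \right)} = \frac{U}{7}$
$G{\left(M,I \right)} = 96 M - 2 I M$ ($G{\left(M,I \right)} = - 2 \left(- 48 M + M I\right) = - 2 \left(- 48 M + I M\right) = 96 M - 2 I M$)
$R = \frac{6}{7}$ ($R = \left(-1\right) \left(-1\right) \frac{1}{7} \cdot 6 = 1 \cdot \frac{6}{7} = \frac{6}{7} \approx 0.85714$)
$\frac{442 + R}{-249 + G{\left(-22,-20 \right)}} = \frac{442 + \frac{6}{7}}{-249 + 2 \left(-22\right) \left(48 - -20\right)} = \frac{3100}{7 \left(-249 + 2 \left(-22\right) \left(48 + 20\right)\right)} = \frac{3100}{7 \left(-249 + 2 \left(-22\right) 68\right)} = \frac{3100}{7 \left(-249 - 2992\right)} = \frac{3100}{7 \left(-3241\right)} = \frac{3100}{7} \left(- \frac{1}{3241}\right) = - \frac{3100}{22687}$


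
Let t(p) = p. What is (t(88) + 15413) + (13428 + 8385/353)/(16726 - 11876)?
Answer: 26543235519/1712050 ≈ 15504.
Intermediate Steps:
(t(88) + 15413) + (13428 + 8385/353)/(16726 - 11876) = (88 + 15413) + (13428 + 8385/353)/(16726 - 11876) = 15501 + (13428 + 8385*(1/353))/4850 = 15501 + (13428 + 8385/353)*(1/4850) = 15501 + (4748469/353)*(1/4850) = 15501 + 4748469/1712050 = 26543235519/1712050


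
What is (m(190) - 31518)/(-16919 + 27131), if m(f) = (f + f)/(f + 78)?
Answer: -2111611/684204 ≈ -3.0862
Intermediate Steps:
m(f) = 2*f/(78 + f) (m(f) = (2*f)/(78 + f) = 2*f/(78 + f))
(m(190) - 31518)/(-16919 + 27131) = (2*190/(78 + 190) - 31518)/(-16919 + 27131) = (2*190/268 - 31518)/10212 = (2*190*(1/268) - 31518)*(1/10212) = (95/67 - 31518)*(1/10212) = -2111611/67*1/10212 = -2111611/684204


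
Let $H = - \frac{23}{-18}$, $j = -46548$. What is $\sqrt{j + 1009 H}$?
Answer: $\frac{i \sqrt{1629314}}{6} \approx 212.74 i$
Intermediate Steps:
$H = \frac{23}{18}$ ($H = \left(-23\right) \left(- \frac{1}{18}\right) = \frac{23}{18} \approx 1.2778$)
$\sqrt{j + 1009 H} = \sqrt{-46548 + 1009 \cdot \frac{23}{18}} = \sqrt{-46548 + \frac{23207}{18}} = \sqrt{- \frac{814657}{18}} = \frac{i \sqrt{1629314}}{6}$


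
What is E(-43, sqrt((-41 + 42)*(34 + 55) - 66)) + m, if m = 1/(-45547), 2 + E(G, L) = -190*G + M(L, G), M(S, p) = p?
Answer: 370069374/45547 ≈ 8125.0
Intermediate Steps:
E(G, L) = -2 - 189*G (E(G, L) = -2 + (-190*G + G) = -2 - 189*G)
m = -1/45547 ≈ -2.1955e-5
E(-43, sqrt((-41 + 42)*(34 + 55) - 66)) + m = (-2 - 189*(-43)) - 1/45547 = (-2 + 8127) - 1/45547 = 8125 - 1/45547 = 370069374/45547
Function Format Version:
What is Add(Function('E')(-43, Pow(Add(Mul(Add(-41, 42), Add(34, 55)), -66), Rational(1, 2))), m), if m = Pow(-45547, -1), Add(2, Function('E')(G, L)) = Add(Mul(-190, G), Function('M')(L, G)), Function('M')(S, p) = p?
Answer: Rational(370069374, 45547) ≈ 8125.0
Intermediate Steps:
Function('E')(G, L) = Add(-2, Mul(-189, G)) (Function('E')(G, L) = Add(-2, Add(Mul(-190, G), G)) = Add(-2, Mul(-189, G)))
m = Rational(-1, 45547) ≈ -2.1955e-5
Add(Function('E')(-43, Pow(Add(Mul(Add(-41, 42), Add(34, 55)), -66), Rational(1, 2))), m) = Add(Add(-2, Mul(-189, -43)), Rational(-1, 45547)) = Add(Add(-2, 8127), Rational(-1, 45547)) = Add(8125, Rational(-1, 45547)) = Rational(370069374, 45547)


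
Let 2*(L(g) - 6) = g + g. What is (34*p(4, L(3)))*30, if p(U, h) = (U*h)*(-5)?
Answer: -183600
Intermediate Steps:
L(g) = 6 + g (L(g) = 6 + (g + g)/2 = 6 + (2*g)/2 = 6 + g)
p(U, h) = -5*U*h
(34*p(4, L(3)))*30 = (34*(-5*4*(6 + 3)))*30 = (34*(-5*4*9))*30 = (34*(-180))*30 = -6120*30 = -183600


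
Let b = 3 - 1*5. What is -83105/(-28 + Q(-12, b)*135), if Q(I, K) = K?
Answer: 83105/298 ≈ 278.88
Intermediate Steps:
b = -2 (b = 3 - 5 = -2)
-83105/(-28 + Q(-12, b)*135) = -83105/(-28 - 2*135) = -83105/(-28 - 270) = -83105/(-298) = -83105*(-1/298) = 83105/298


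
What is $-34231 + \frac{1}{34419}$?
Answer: $- \frac{1178196788}{34419} \approx -34231.0$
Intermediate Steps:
$-34231 + \frac{1}{34419} = - \frac{1178196788}{34419}$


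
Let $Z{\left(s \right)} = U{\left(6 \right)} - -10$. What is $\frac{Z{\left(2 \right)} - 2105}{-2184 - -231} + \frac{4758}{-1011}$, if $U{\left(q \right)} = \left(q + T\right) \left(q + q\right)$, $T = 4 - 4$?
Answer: $- \frac{345101}{94023} \approx -3.6704$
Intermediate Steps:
$T = 0$ ($T = 4 - 4 = 0$)
$U{\left(q \right)} = 2 q^{2}$ ($U{\left(q \right)} = \left(q + 0\right) \left(q + q\right) = q 2 q = 2 q^{2}$)
$Z{\left(s \right)} = 82$ ($Z{\left(s \right)} = 2 \cdot 6^{2} - -10 = 2 \cdot 36 + 10 = 72 + 10 = 82$)
$\frac{Z{\left(2 \right)} - 2105}{-2184 - -231} + \frac{4758}{-1011} = \frac{82 - 2105}{-2184 - -231} + \frac{4758}{-1011} = \frac{82 - 2105}{-2184 + 231} + 4758 \left(- \frac{1}{1011}\right) = - \frac{2023}{-1953} - \frac{1586}{337} = \left(-2023\right) \left(- \frac{1}{1953}\right) - \frac{1586}{337} = \frac{289}{279} - \frac{1586}{337} = - \frac{345101}{94023}$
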